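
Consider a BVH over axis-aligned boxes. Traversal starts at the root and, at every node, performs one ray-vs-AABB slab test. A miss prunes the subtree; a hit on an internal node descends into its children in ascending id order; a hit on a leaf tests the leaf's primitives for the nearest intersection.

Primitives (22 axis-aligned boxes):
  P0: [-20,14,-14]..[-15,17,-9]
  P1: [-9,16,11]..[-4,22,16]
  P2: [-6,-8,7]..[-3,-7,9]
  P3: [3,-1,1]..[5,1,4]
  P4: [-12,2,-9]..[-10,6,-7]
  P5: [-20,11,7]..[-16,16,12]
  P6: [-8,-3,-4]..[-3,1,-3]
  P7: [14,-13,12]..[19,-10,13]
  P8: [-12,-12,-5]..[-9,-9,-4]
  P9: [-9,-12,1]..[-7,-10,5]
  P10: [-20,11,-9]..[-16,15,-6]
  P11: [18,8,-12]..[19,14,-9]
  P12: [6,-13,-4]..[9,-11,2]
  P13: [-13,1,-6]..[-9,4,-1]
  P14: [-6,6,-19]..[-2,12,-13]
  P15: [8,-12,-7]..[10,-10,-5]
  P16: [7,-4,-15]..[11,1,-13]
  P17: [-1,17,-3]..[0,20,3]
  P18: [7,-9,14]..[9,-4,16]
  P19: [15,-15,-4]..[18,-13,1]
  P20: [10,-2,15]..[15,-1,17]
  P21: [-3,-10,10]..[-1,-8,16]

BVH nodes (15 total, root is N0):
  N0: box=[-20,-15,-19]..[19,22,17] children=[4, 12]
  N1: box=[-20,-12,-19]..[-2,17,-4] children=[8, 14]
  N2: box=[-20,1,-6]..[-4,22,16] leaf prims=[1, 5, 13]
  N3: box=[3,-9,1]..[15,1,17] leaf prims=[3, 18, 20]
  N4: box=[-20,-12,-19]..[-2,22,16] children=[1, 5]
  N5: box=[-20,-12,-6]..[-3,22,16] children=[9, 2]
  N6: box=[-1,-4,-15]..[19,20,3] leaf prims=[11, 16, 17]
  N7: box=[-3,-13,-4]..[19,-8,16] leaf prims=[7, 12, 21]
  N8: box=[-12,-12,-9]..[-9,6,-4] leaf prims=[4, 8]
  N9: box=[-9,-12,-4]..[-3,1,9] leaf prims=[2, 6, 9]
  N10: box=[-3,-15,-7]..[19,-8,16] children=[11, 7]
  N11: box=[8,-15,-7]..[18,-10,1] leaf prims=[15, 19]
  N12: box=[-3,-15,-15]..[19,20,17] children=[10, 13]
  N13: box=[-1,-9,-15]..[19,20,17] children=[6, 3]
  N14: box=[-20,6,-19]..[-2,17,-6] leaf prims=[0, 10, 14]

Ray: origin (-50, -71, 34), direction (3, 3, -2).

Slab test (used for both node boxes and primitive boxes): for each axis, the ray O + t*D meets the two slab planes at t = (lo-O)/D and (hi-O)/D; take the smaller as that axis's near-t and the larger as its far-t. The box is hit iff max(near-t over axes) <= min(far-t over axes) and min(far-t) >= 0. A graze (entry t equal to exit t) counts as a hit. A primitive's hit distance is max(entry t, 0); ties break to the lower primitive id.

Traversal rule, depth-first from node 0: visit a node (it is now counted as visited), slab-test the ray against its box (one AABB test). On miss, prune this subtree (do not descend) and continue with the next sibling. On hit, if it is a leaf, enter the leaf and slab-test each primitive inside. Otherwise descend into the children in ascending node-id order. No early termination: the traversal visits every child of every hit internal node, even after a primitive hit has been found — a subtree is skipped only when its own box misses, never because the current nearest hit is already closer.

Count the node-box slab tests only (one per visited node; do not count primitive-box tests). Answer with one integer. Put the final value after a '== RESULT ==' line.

Trace the traversal:
N0 x:[10,23] y:[56/3,31] z:[17/2,53/2] -> hit [56/3,23], descend [4, 12]
  N4 x:[10,16] y:[59/3,31] z:[9,53/2] -> miss, prune
  N12 x:[47/3,23] y:[56/3,91/3] z:[17/2,49/2] -> hit [56/3,23], descend [10, 13]
    N10 x:[47/3,23] y:[56/3,21] z:[9,41/2] -> hit [56/3,41/2], descend [7, 11]
      N7 x:[47/3,23] y:[58/3,21] z:[9,19] -> miss, prune
      N11 x:[58/3,68/3] y:[56/3,61/3] z:[33/2,41/2] -> hit [58/3,61/3] leaf, test {P15@t=59/3, P19(miss)}
    N13 x:[49/3,23] y:[62/3,91/3] z:[17/2,49/2] -> hit [62/3,23], descend [3, 6]
      N3 x:[53/3,65/3] y:[62/3,24] z:[17/2,33/2] -> miss, prune
      N6 x:[49/3,23] y:[67/3,91/3] z:[31/2,49/2] -> hit [67/3,23] leaf, test {P11(miss), P16(miss), P17(miss)}

Summary -> nodes [0, 4, 12, 10, 7, 11, 13, 3, 6]; box-tests=9; leaf-entries=2; first=P15

== RESULT ==
9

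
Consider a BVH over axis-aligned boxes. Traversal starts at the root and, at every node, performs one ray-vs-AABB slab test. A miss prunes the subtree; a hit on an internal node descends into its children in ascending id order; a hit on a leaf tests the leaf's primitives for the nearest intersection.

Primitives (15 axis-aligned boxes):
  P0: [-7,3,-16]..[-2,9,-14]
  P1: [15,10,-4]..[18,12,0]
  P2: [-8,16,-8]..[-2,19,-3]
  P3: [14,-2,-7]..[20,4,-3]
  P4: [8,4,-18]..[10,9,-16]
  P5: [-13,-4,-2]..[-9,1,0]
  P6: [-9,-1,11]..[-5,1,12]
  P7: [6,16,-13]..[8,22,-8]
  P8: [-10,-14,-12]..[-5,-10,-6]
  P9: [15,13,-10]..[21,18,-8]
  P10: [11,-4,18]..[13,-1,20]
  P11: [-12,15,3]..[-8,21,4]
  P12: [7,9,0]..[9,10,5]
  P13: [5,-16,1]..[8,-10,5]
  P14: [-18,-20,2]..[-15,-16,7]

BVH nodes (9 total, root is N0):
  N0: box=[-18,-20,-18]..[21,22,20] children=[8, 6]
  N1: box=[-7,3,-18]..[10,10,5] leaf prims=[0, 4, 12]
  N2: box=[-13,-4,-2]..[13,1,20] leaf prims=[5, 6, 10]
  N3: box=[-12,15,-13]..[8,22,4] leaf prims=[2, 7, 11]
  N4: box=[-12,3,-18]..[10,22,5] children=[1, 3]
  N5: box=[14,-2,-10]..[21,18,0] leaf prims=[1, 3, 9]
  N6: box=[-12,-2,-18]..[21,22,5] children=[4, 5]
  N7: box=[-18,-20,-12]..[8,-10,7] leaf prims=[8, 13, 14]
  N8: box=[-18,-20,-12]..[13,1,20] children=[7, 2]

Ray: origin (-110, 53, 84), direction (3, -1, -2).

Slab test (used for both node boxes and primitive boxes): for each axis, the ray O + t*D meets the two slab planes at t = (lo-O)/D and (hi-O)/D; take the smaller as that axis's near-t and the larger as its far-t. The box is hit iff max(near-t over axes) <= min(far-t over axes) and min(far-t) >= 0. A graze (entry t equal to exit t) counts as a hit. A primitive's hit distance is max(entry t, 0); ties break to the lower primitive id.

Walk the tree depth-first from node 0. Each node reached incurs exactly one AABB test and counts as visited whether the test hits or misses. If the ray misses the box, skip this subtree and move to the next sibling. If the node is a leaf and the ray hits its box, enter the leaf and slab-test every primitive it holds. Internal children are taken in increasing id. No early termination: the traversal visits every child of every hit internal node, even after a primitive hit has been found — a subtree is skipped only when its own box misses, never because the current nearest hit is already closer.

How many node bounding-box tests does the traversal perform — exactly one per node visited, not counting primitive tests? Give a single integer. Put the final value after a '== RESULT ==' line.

Walk:
N0 x:[92/3,131/3] y:[31,73] z:[32,51] -> hit [32,131/3], descend [6, 8]
  N6 x:[98/3,131/3] y:[31,55] z:[79/2,51] -> hit [79/2,131/3], descend [4, 5]
    N4 x:[98/3,40] y:[31,50] z:[79/2,51] -> hit [79/2,40], descend [1, 3]
      N1 x:[103/3,40] y:[43,50] z:[79/2,51] -> miss, prune
      N3 x:[98/3,118/3] y:[31,38] z:[40,97/2] -> miss, prune
    N5 x:[124/3,131/3] y:[35,55] z:[42,47] -> hit [42,131/3] leaf, test {P1@t=42, P3(miss), P9(miss)}
  N8 x:[92/3,41] y:[52,73] z:[32,48] -> miss, prune

order=[0, 6, 4, 1, 3, 5, 8]  |boxes|=7  |leaves|=1  hit=P1

== RESULT ==
7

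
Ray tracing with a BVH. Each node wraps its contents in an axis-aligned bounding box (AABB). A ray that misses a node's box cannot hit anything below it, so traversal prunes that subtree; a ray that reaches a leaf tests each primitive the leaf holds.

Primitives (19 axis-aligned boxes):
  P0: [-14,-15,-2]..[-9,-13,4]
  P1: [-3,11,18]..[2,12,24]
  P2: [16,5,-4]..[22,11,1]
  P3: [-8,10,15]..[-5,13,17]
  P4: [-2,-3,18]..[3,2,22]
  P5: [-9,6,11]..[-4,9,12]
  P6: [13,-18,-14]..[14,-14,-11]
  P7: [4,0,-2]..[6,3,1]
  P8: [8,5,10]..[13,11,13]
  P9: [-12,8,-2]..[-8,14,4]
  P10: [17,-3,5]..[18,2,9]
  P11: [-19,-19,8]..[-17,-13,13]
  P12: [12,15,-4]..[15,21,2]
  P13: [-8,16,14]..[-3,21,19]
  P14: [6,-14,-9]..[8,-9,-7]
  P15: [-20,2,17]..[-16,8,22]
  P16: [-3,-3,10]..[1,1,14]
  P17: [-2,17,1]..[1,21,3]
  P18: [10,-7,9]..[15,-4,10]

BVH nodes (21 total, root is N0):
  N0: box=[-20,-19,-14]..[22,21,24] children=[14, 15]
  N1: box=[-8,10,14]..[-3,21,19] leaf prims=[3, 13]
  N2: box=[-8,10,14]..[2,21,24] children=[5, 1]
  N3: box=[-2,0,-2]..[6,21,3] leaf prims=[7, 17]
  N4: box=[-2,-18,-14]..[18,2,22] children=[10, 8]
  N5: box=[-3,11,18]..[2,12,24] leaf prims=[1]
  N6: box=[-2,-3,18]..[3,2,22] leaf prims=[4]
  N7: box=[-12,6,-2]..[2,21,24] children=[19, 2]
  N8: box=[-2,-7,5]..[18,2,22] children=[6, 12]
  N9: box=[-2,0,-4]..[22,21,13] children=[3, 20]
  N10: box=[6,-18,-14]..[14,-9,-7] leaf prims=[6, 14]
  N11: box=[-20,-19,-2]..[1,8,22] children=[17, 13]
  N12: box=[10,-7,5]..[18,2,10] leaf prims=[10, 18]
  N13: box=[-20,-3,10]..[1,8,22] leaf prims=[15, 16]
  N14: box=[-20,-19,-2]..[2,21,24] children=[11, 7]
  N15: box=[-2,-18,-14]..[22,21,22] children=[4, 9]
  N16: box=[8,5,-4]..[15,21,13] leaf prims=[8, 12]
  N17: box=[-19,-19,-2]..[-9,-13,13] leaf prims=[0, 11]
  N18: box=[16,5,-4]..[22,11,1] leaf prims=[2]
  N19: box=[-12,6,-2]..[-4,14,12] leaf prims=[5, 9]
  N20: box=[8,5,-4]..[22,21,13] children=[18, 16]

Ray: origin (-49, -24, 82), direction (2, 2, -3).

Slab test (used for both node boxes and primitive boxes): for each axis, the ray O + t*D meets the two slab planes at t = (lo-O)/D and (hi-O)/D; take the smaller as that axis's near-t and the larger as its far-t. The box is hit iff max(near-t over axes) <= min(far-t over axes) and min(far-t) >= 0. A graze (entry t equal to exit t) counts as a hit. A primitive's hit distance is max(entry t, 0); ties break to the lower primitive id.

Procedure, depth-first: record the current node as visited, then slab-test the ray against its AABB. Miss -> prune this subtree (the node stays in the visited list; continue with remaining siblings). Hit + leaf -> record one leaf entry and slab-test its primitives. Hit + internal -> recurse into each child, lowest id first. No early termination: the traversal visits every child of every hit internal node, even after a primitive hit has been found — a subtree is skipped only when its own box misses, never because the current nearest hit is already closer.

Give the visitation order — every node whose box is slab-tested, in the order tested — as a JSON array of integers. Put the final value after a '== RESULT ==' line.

Traverse from the root:
N0 x:[29/2,71/2] y:[5/2,45/2] z:[58/3,32] -> hit [58/3,45/2], descend [14, 15]
  N14 x:[29/2,51/2] y:[5/2,45/2] z:[58/3,28] -> hit [58/3,45/2], descend [7, 11]
    N7 x:[37/2,51/2] y:[15,45/2] z:[58/3,28] -> hit [58/3,45/2], descend [2, 19]
      N2 x:[41/2,51/2] y:[17,45/2] z:[58/3,68/3] -> hit [41/2,45/2], descend [1, 5]
        N1 x:[41/2,23] y:[17,45/2] z:[21,68/3] -> hit [21,45/2] leaf, test {P3(miss), P13@t=21}
        N5 x:[23,51/2] y:[35/2,18] z:[58/3,64/3] -> miss, prune
      N19 x:[37/2,45/2] y:[15,19] z:[70/3,28] -> miss, prune
    N11 x:[29/2,25] y:[5/2,16] z:[20,28] -> miss, prune
  N15 x:[47/2,71/2] y:[3,45/2] z:[20,32] -> miss, prune

9 AABB tests over nodes [0, 14, 7, 2, 1, 5, 19, 11, 15]; 1 leaf entered; closest P13.

== RESULT ==
[0, 14, 7, 2, 1, 5, 19, 11, 15]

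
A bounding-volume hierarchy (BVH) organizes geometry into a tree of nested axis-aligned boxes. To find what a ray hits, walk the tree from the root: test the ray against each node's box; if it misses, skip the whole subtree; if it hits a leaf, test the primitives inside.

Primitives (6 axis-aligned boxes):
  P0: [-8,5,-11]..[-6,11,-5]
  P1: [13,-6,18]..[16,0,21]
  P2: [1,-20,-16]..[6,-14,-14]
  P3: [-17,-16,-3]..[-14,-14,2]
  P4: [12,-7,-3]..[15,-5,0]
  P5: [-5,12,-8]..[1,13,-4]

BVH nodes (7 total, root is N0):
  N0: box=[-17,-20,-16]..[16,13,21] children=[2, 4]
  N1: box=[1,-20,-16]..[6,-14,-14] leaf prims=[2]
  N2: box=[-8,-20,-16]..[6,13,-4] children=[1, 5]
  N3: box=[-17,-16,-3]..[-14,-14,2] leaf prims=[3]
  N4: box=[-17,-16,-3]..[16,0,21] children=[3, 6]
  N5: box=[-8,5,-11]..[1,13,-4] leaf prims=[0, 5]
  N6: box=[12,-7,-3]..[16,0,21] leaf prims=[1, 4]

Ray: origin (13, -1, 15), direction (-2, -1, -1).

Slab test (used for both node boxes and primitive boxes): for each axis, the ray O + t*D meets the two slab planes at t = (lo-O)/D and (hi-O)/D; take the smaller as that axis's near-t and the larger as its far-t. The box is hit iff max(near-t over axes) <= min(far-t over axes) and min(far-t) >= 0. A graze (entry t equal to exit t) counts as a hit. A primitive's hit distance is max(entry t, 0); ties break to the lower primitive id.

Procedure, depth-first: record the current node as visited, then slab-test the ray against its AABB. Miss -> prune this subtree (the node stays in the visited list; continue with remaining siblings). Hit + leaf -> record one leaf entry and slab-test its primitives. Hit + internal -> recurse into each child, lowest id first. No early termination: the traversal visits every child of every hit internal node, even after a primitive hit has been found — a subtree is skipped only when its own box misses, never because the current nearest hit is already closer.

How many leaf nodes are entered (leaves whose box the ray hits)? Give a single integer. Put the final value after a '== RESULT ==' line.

Trace the traversal:
N0 x:[-3/2,15] y:[-14,19] z:[-6,31] -> hit [-3/2,15], descend [2, 4]
  N2 x:[7/2,21/2] y:[-14,19] z:[19,31] -> miss, prune
  N4 x:[-3/2,15] y:[-1,15] z:[-6,18] -> hit [-1,15], descend [3, 6]
    N3 x:[27/2,15] y:[13,15] z:[13,18] -> hit [27/2,15] leaf, test {P3@t=27/2}
    N6 x:[-3/2,1/2] y:[-1,6] z:[-6,18] -> hit [-1,1/2] leaf, test {P1(miss), P4(miss)}

5 AABB tests over nodes [0, 2, 4, 3, 6]; 2 leaves entered; closest P3.

== RESULT ==
2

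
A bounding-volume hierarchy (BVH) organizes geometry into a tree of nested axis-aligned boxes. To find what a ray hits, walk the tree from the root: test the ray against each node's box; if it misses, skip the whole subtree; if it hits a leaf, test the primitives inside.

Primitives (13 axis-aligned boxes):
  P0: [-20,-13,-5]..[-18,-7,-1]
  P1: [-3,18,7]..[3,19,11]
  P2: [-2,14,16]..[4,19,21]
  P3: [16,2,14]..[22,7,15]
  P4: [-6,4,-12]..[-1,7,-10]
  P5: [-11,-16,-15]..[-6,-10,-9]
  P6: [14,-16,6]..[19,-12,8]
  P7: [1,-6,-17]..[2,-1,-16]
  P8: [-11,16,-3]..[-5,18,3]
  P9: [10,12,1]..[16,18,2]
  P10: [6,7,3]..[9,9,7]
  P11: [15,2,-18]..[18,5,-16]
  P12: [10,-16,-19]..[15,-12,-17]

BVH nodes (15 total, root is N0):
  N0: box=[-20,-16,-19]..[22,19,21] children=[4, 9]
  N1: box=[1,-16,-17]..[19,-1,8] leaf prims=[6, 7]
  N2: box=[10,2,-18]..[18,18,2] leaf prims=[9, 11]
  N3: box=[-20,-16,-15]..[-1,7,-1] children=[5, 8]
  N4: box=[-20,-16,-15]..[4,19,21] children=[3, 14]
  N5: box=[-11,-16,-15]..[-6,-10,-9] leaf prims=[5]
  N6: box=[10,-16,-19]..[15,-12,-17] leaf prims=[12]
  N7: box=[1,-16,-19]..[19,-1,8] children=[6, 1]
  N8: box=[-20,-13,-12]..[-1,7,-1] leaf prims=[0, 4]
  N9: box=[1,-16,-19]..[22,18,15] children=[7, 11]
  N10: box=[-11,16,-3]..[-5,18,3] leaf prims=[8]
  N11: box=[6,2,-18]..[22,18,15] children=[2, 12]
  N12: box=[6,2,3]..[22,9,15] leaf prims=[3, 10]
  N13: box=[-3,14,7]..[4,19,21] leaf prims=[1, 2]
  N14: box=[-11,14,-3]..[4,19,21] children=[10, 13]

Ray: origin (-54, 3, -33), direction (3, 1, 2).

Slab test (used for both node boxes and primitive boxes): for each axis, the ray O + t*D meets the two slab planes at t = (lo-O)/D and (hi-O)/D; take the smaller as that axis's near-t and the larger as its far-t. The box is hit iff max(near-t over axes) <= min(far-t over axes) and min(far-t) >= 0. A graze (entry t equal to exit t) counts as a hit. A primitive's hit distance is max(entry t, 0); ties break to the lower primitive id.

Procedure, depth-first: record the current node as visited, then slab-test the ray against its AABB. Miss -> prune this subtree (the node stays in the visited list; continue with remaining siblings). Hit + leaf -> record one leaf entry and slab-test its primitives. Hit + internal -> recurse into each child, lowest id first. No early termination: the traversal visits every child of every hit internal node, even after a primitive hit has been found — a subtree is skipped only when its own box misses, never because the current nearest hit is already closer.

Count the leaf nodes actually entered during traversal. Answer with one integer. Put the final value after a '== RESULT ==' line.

Traverse from the root:
N0 x:[34/3,76/3] y:[-19,16] z:[7,27] -> hit [34/3,16], descend [4, 9]
  N4 x:[34/3,58/3] y:[-19,16] z:[9,27] -> hit [34/3,16], descend [3, 14]
    N3 x:[34/3,53/3] y:[-19,4] z:[9,16] -> miss, prune
    N14 x:[43/3,58/3] y:[11,16] z:[15,27] -> hit [15,16], descend [10, 13]
      N10 x:[43/3,49/3] y:[13,15] z:[15,18] -> hit [15,15] leaf, test {P8@t=15}
      N13 x:[17,58/3] y:[11,16] z:[20,27] -> miss, prune
  N9 x:[55/3,76/3] y:[-19,15] z:[7,24] -> miss, prune

order=[0, 4, 3, 14, 10, 13, 9]  |boxes|=7  |leaves|=1  hit=P8

== RESULT ==
1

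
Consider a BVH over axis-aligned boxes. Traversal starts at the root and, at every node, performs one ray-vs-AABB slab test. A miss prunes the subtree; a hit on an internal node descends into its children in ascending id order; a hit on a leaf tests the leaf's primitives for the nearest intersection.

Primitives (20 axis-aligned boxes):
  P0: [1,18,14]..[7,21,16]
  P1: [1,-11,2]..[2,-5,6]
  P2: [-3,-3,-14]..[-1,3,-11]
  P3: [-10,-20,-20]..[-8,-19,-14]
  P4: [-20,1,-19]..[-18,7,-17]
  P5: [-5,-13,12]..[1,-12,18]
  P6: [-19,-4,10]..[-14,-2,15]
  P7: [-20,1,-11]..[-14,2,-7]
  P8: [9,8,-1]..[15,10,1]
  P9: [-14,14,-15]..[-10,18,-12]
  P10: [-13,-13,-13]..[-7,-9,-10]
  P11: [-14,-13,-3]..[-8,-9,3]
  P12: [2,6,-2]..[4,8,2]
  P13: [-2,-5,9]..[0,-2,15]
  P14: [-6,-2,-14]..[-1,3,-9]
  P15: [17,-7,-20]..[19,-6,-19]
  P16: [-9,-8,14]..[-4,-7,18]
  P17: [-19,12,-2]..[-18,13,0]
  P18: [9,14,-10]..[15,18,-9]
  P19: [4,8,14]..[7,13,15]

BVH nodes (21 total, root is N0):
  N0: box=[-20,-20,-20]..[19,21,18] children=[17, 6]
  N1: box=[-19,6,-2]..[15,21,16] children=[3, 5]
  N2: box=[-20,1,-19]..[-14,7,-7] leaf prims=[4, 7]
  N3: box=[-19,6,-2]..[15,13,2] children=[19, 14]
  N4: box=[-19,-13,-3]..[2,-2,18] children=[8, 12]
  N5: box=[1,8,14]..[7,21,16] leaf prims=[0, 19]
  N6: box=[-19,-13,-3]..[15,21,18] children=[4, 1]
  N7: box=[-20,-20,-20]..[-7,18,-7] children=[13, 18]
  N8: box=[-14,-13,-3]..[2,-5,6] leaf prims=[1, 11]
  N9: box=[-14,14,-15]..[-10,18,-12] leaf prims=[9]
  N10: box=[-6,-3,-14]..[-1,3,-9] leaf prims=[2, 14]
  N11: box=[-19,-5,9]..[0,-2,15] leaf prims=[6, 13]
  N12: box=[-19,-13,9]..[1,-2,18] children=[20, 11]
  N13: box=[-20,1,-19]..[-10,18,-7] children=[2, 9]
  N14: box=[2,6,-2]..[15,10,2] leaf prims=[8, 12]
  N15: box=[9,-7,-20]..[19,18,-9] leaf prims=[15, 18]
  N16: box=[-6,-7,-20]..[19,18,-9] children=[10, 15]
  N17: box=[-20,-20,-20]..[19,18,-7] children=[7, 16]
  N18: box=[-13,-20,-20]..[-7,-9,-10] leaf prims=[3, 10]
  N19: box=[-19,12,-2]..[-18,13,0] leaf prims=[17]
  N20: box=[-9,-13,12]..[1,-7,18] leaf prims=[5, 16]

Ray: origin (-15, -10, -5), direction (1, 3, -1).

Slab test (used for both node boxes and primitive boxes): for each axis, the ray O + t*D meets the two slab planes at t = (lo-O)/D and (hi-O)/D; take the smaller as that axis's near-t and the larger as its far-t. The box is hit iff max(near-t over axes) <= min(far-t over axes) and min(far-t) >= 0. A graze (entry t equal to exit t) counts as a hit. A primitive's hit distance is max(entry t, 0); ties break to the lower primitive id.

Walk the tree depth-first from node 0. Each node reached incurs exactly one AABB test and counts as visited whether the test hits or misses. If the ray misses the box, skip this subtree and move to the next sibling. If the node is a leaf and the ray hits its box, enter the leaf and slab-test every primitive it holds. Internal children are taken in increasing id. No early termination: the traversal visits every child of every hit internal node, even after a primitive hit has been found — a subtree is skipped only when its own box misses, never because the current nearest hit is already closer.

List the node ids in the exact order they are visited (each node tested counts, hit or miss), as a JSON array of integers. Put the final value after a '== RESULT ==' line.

Walk:
N0 x:[-5,34] y:[-10/3,31/3] z:[-23,15] -> hit [-10/3,31/3], descend [6, 17]
  N6 x:[-4,30] y:[-1,31/3] z:[-23,-2] -> miss, prune
  N17 x:[-5,34] y:[-10/3,28/3] z:[2,15] -> hit [2,28/3], descend [7, 16]
    N7 x:[-5,8] y:[-10/3,28/3] z:[2,15] -> hit [2,8], descend [13, 18]
      N13 x:[-5,5] y:[11/3,28/3] z:[2,14] -> hit [11/3,5], descend [2, 9]
        N2 x:[-5,1] y:[11/3,17/3] z:[2,14] -> miss, prune
        N9 x:[1,5] y:[8,28/3] z:[7,10] -> miss, prune
      N18 x:[2,8] y:[-10/3,1/3] z:[5,15] -> miss, prune
    N16 x:[9,34] y:[1,28/3] z:[4,15] -> hit [9,28/3], descend [10, 15]
      N10 x:[9,14] y:[7/3,13/3] z:[4,9] -> miss, prune
      N15 x:[24,34] y:[1,28/3] z:[4,15] -> miss, prune

Visited [0, 6, 17, 7, 13, 2, 9, 18, 16, 10, 15]. Tests: 11 box, 0 leaf. Nearest: miss.

== RESULT ==
[0, 6, 17, 7, 13, 2, 9, 18, 16, 10, 15]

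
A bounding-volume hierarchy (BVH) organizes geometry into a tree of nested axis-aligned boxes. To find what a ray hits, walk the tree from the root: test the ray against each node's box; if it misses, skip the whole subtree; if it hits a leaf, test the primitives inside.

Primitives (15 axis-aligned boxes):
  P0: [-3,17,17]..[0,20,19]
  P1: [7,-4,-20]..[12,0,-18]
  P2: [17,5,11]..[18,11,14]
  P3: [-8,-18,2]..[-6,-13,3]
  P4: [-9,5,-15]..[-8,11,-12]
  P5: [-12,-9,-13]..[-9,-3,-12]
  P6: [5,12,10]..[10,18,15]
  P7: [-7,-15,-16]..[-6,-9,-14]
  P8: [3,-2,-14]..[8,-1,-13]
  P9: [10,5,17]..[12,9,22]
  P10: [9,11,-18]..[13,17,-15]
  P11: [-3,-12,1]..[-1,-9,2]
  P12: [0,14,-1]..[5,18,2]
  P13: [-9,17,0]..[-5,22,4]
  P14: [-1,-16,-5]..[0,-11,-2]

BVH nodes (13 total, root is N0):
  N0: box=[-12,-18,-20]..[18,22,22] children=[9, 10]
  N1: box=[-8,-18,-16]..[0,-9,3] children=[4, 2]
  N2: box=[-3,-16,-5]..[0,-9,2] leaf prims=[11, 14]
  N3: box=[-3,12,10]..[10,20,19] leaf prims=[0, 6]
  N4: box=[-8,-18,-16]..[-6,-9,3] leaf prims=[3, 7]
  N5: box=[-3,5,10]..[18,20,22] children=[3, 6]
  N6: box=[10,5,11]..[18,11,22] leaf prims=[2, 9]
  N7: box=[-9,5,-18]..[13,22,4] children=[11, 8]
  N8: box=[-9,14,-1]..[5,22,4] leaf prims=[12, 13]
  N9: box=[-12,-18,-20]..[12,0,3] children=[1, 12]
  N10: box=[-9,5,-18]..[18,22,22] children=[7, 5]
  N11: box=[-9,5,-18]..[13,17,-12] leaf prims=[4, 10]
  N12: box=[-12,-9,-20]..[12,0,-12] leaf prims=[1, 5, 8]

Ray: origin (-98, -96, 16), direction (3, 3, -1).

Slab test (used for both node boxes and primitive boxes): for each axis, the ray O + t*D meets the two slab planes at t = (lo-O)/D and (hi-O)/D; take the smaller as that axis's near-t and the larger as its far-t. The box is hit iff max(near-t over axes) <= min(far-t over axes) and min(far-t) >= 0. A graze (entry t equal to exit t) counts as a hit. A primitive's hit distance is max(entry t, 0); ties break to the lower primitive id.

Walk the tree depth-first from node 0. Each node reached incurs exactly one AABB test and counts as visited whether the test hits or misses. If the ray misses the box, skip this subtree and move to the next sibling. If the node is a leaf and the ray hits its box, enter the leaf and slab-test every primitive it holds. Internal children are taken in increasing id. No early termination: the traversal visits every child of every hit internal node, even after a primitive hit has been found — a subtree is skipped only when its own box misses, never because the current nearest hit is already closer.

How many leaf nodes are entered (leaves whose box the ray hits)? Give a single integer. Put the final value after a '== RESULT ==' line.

Trace the traversal:
N0 x:[86/3,116/3] y:[26,118/3] z:[-6,36] -> hit [86/3,36], descend [9, 10]
  N9 x:[86/3,110/3] y:[26,32] z:[13,36] -> hit [86/3,32], descend [1, 12]
    N1 x:[30,98/3] y:[26,29] z:[13,32] -> miss, prune
    N12 x:[86/3,110/3] y:[29,32] z:[28,36] -> hit [29,32] leaf, test {P1(miss), P5@t=29, P8(miss)}
  N10 x:[89/3,116/3] y:[101/3,118/3] z:[-6,34] -> hit [101/3,34], descend [5, 7]
    N5 x:[95/3,116/3] y:[101/3,116/3] z:[-6,6] -> miss, prune
    N7 x:[89/3,37] y:[101/3,118/3] z:[12,34] -> hit [101/3,34], descend [8, 11]
      N8 x:[89/3,103/3] y:[110/3,118/3] z:[12,17] -> miss, prune
      N11 x:[89/3,37] y:[101/3,113/3] z:[28,34] -> hit [101/3,34] leaf, test {P4(miss), P10(miss)}

order=[0, 9, 1, 12, 10, 5, 7, 8, 11]  |boxes|=9  |leaves|=2  hit=P5

== RESULT ==
2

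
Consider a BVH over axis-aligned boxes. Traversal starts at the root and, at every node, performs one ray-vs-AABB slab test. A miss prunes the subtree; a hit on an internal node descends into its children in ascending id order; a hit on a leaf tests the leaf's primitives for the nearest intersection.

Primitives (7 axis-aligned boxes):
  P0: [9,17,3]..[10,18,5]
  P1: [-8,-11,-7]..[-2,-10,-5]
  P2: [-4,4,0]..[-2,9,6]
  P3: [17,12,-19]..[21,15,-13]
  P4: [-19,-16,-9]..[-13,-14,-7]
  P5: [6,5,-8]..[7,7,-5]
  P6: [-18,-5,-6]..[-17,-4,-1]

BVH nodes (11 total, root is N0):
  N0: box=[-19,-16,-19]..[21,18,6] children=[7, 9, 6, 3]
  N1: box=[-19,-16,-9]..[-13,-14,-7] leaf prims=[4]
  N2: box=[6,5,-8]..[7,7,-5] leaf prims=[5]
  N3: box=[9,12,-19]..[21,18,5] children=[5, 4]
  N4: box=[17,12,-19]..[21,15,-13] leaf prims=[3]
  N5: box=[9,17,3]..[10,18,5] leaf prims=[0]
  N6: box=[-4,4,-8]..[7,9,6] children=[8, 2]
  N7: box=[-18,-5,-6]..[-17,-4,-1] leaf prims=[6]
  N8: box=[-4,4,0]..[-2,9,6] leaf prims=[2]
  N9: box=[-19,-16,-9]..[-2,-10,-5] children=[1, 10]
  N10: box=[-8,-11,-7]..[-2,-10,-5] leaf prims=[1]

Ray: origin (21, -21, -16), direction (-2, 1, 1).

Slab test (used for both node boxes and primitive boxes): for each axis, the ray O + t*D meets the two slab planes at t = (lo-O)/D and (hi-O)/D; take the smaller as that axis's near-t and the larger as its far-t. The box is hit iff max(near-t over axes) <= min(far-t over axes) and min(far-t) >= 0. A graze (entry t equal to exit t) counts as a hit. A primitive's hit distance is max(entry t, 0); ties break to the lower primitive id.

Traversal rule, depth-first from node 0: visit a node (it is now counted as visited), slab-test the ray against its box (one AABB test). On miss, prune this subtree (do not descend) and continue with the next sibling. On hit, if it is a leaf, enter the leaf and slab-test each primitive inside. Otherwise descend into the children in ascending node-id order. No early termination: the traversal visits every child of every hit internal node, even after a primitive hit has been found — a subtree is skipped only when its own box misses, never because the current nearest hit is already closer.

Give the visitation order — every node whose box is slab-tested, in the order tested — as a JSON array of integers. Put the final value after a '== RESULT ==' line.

Trace the traversal:
N0 x:[0,20] y:[5,39] z:[-3,22] -> hit [5,20], descend [3, 6, 7, 9]
  N3 x:[0,6] y:[33,39] z:[-3,21] -> miss, prune
  N6 x:[7,25/2] y:[25,30] z:[8,22] -> miss, prune
  N7 x:[19,39/2] y:[16,17] z:[10,15] -> miss, prune
  N9 x:[23/2,20] y:[5,11] z:[7,11] -> miss, prune

Visited [0, 3, 6, 7, 9]. Tests: 5 box, 0 leaf. Nearest: miss.

== RESULT ==
[0, 3, 6, 7, 9]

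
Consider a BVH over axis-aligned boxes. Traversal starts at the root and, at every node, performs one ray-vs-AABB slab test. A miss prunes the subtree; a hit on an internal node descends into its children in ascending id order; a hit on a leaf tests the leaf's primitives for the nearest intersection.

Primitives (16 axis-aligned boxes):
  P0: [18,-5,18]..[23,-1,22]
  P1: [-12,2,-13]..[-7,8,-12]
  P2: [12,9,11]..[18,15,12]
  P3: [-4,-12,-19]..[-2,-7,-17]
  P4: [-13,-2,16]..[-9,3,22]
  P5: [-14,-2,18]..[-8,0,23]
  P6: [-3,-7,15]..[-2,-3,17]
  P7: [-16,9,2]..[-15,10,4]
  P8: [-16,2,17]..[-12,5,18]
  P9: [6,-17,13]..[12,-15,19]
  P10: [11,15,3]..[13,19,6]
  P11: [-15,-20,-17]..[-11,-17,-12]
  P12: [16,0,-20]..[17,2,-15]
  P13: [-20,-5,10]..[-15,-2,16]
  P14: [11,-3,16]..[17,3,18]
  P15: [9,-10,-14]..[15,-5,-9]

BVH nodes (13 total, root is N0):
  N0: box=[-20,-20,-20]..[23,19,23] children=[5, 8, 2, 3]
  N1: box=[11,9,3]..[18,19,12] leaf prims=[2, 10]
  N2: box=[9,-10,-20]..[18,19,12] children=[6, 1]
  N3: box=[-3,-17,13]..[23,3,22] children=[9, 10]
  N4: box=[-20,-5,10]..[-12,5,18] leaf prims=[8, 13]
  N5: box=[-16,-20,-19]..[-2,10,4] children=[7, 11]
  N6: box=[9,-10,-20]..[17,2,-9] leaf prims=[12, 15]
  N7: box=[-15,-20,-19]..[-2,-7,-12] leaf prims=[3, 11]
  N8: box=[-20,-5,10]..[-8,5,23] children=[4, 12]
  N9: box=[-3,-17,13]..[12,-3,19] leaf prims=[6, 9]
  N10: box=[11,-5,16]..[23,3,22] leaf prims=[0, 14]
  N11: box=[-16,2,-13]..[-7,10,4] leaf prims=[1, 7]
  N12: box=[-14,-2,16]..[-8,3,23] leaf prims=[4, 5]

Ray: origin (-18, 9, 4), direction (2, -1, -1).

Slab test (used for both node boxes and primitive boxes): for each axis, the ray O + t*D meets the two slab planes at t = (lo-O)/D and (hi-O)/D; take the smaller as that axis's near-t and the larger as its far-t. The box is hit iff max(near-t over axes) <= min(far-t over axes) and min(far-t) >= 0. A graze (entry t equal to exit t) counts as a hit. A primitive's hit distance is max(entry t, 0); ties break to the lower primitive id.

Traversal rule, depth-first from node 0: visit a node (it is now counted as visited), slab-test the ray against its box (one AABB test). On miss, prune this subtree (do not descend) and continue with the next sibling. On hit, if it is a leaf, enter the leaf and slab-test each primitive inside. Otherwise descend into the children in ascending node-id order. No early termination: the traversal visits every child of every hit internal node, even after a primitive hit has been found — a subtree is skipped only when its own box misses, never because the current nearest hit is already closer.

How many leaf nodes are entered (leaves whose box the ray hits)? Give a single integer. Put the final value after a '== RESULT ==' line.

Traverse from the root:
N0 x:[-1,41/2] y:[-10,29] z:[-19,24] -> hit [-1,41/2], descend [2, 3, 5, 8]
  N2 x:[27/2,18] y:[-10,19] z:[-8,24] -> hit [27/2,18], descend [1, 6]
    N1 x:[29/2,18] y:[-10,0] z:[-8,1] -> miss, prune
    N6 x:[27/2,35/2] y:[7,19] z:[13,24] -> hit [27/2,35/2] leaf, test {P12(miss), P15@t=14}
  N3 x:[15/2,41/2] y:[6,26] z:[-18,-9] -> miss, prune
  N5 x:[1,8] y:[-1,29] z:[0,23] -> hit [1,8], descend [7, 11]
    N7 x:[3/2,8] y:[16,29] z:[16,23] -> miss, prune
    N11 x:[1,11/2] y:[-1,7] z:[0,17] -> hit [1,11/2] leaf, test {P1(miss), P7(miss)}
  N8 x:[-1,5] y:[4,14] z:[-19,-6] -> miss, prune

Summary -> nodes [0, 2, 1, 6, 3, 5, 7, 11, 8]; box-tests=9; leaf-entries=2; first=P15

== RESULT ==
2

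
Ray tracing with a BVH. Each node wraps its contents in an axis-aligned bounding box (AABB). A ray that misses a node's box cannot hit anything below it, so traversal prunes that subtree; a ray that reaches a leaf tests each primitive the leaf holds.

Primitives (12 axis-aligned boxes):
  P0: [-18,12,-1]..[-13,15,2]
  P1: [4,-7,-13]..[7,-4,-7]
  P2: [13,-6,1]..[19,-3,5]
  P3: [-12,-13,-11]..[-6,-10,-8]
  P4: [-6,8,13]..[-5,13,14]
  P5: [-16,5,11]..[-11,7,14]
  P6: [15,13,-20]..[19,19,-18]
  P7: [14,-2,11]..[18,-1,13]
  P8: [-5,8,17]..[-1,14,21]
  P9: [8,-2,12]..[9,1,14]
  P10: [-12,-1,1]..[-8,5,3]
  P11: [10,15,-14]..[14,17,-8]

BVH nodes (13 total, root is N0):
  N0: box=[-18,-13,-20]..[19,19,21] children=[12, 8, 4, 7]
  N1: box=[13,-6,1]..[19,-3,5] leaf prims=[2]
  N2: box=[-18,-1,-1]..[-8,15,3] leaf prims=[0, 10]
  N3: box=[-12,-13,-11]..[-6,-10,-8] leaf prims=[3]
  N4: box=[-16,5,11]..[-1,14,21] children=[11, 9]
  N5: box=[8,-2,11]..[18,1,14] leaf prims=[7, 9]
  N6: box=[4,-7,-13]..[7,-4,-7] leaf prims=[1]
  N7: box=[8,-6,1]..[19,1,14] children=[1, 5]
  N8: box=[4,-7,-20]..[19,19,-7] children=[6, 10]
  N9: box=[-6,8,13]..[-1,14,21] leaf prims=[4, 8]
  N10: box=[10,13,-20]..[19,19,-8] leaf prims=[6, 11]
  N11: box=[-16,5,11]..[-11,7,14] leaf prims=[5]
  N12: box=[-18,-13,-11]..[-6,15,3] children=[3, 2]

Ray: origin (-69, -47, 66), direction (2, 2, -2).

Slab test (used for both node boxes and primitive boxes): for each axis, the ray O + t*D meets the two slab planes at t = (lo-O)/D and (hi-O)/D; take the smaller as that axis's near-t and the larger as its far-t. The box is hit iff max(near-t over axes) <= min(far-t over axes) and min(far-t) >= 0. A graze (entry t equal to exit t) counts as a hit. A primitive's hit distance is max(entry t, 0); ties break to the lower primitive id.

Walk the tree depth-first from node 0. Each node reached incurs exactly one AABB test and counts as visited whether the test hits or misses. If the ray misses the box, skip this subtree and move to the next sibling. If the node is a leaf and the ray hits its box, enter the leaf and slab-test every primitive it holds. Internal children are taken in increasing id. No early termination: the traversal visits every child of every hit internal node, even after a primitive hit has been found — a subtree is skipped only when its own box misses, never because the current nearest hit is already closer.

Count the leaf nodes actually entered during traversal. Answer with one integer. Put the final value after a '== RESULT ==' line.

Walk:
N0 x:[51/2,44] y:[17,33] z:[45/2,43] -> hit [51/2,33], descend [4, 7, 8, 12]
  N4 x:[53/2,34] y:[26,61/2] z:[45/2,55/2] -> hit [53/2,55/2], descend [9, 11]
    N9 x:[63/2,34] y:[55/2,61/2] z:[45/2,53/2] -> miss, prune
    N11 x:[53/2,29] y:[26,27] z:[26,55/2] -> hit [53/2,27] leaf, test {P5@t=53/2}
  N7 x:[77/2,44] y:[41/2,24] z:[26,65/2] -> miss, prune
  N8 x:[73/2,44] y:[20,33] z:[73/2,43] -> miss, prune
  N12 x:[51/2,63/2] y:[17,31] z:[63/2,77/2] -> miss, prune

order=[0, 4, 9, 11, 7, 8, 12]  |boxes|=7  |leaves|=1  hit=P5

== RESULT ==
1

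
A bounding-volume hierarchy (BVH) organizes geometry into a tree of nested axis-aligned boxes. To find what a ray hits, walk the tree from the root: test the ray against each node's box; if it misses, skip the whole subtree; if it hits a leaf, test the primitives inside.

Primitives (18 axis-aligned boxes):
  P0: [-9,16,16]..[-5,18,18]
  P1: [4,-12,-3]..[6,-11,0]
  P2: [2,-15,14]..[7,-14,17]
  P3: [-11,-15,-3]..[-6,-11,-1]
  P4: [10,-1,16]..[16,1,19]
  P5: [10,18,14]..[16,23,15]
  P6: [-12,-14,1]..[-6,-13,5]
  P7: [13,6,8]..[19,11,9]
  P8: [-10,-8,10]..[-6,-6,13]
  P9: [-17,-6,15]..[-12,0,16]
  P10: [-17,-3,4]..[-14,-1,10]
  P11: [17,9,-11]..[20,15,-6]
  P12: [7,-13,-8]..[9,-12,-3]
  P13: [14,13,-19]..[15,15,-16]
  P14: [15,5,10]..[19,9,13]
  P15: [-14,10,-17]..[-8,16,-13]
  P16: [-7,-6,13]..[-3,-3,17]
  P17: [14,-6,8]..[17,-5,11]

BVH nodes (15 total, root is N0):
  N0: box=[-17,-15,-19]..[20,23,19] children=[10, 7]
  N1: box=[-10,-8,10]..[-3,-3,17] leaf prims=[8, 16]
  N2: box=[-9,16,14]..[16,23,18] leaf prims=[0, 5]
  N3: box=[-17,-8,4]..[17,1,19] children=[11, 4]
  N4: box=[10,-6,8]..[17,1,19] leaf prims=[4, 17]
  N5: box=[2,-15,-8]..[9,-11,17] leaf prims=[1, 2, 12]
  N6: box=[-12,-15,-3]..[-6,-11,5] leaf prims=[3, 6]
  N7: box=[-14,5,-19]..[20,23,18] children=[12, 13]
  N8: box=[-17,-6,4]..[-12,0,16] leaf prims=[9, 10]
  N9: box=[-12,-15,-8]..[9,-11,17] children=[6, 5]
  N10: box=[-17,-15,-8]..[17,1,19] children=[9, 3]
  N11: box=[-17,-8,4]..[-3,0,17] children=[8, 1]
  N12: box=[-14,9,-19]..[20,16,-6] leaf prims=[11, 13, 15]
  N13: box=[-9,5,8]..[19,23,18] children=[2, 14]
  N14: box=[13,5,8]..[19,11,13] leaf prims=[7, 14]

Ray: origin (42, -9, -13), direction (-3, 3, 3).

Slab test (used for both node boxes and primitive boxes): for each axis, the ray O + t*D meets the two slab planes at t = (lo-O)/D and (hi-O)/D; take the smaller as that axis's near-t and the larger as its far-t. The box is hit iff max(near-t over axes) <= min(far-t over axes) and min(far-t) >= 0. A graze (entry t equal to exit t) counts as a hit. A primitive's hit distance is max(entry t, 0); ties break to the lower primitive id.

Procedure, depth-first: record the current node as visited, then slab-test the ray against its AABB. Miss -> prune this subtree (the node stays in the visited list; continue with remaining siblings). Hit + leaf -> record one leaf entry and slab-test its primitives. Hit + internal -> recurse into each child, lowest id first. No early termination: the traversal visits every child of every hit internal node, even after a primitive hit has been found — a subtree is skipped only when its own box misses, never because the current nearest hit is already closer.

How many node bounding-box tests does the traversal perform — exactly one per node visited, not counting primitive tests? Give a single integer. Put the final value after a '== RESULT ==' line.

Walk:
N0 x:[22/3,59/3] y:[-2,32/3] z:[-2,32/3] -> hit [22/3,32/3], descend [7, 10]
  N7 x:[22/3,56/3] y:[14/3,32/3] z:[-2,31/3] -> hit [22/3,31/3], descend [12, 13]
    N12 x:[22/3,56/3] y:[6,25/3] z:[-2,7/3] -> miss, prune
    N13 x:[23/3,17] y:[14/3,32/3] z:[7,31/3] -> hit [23/3,31/3], descend [2, 14]
      N2 x:[26/3,17] y:[25/3,32/3] z:[9,31/3] -> hit [9,31/3] leaf, test {P0(miss), P5@t=9}
      N14 x:[23/3,29/3] y:[14/3,20/3] z:[7,26/3] -> miss, prune
  N10 x:[25/3,59/3] y:[-2,10/3] z:[5/3,32/3] -> miss, prune

Visited [0, 7, 12, 13, 2, 14, 10]. Tests: 7 box, 1 leaf. Nearest: P5.

== RESULT ==
7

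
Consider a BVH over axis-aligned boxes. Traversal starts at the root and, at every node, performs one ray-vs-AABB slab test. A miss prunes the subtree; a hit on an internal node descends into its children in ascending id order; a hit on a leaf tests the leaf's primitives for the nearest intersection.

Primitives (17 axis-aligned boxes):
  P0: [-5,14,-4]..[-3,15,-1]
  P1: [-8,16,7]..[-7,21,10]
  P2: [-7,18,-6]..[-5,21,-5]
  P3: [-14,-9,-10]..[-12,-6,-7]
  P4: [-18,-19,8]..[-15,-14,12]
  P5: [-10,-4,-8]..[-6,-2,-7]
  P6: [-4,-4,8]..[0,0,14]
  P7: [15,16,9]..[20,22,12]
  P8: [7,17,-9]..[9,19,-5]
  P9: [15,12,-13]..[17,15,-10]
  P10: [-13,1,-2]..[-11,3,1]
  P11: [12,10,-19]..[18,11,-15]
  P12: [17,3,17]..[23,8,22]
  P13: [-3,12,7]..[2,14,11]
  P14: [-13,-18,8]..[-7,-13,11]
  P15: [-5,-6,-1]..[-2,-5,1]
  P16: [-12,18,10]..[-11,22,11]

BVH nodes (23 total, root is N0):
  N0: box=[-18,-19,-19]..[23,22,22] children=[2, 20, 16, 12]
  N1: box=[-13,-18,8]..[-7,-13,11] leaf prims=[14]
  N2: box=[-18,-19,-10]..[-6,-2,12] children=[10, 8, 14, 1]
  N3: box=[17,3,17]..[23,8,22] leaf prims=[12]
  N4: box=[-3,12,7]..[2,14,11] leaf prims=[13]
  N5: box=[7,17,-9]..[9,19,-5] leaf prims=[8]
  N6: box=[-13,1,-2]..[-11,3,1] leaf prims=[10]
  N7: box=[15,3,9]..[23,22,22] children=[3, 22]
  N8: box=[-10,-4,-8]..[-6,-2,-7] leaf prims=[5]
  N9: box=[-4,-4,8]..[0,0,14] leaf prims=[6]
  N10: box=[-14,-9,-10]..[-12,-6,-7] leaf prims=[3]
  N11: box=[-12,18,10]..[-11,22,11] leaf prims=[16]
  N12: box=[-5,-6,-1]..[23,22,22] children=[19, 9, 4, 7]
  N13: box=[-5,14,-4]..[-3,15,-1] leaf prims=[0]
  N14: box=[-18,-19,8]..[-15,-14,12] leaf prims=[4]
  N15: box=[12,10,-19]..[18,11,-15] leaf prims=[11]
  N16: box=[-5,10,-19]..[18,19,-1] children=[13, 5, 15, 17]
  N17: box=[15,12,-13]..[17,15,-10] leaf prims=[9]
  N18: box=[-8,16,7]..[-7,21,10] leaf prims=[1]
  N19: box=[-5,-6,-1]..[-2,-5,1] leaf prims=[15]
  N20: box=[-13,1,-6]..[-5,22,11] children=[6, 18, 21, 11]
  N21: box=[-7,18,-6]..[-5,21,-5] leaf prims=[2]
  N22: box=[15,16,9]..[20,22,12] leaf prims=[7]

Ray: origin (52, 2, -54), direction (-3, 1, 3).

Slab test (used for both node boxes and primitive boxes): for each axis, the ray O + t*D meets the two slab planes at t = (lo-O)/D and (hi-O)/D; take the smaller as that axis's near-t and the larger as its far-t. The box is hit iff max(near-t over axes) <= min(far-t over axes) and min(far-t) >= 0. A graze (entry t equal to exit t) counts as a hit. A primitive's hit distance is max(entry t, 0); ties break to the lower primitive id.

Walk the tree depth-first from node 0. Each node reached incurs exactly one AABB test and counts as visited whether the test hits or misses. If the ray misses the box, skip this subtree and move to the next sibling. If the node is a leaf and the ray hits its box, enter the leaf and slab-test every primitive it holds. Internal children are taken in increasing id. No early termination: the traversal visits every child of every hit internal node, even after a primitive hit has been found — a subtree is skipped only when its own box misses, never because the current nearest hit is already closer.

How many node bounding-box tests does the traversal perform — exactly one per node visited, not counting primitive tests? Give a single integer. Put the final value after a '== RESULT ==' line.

Walk:
N0 x:[29/3,70/3] y:[-21,20] z:[35/3,76/3] -> hit [35/3,20], descend [2, 12, 16, 20]
  N2 x:[58/3,70/3] y:[-21,-4] z:[44/3,22] -> miss, prune
  N12 x:[29/3,19] y:[-8,20] z:[53/3,76/3] -> hit [53/3,19], descend [4, 7, 9, 19]
    N4 x:[50/3,55/3] y:[10,12] z:[61/3,65/3] -> miss, prune
    N7 x:[29/3,37/3] y:[1,20] z:[21,76/3] -> miss, prune
    N9 x:[52/3,56/3] y:[-6,-2] z:[62/3,68/3] -> miss, prune
    N19 x:[18,19] y:[-8,-7] z:[53/3,55/3] -> miss, prune
  N16 x:[34/3,19] y:[8,17] z:[35/3,53/3] -> hit [35/3,17], descend [5, 13, 15, 17]
    N5 x:[43/3,15] y:[15,17] z:[15,49/3] -> hit [15,15] leaf, test {P8@t=15}
    N13 x:[55/3,19] y:[12,13] z:[50/3,53/3] -> miss, prune
    N15 x:[34/3,40/3] y:[8,9] z:[35/3,13] -> miss, prune
    N17 x:[35/3,37/3] y:[10,13] z:[41/3,44/3] -> miss, prune
  N20 x:[19,65/3] y:[-1,20] z:[16,65/3] -> hit [19,20], descend [6, 11, 18, 21]
    N6 x:[21,65/3] y:[-1,1] z:[52/3,55/3] -> miss, prune
    N11 x:[21,64/3] y:[16,20] z:[64/3,65/3] -> miss, prune
    N18 x:[59/3,20] y:[14,19] z:[61/3,64/3] -> miss, prune
    N21 x:[19,59/3] y:[16,19] z:[16,49/3] -> miss, prune

17 AABB tests over nodes [0, 2, 12, 4, 7, 9, 19, 16, 5, 13, 15, 17, 20, 6, 11, 18, 21]; 1 leaf entered; closest P8.

== RESULT ==
17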